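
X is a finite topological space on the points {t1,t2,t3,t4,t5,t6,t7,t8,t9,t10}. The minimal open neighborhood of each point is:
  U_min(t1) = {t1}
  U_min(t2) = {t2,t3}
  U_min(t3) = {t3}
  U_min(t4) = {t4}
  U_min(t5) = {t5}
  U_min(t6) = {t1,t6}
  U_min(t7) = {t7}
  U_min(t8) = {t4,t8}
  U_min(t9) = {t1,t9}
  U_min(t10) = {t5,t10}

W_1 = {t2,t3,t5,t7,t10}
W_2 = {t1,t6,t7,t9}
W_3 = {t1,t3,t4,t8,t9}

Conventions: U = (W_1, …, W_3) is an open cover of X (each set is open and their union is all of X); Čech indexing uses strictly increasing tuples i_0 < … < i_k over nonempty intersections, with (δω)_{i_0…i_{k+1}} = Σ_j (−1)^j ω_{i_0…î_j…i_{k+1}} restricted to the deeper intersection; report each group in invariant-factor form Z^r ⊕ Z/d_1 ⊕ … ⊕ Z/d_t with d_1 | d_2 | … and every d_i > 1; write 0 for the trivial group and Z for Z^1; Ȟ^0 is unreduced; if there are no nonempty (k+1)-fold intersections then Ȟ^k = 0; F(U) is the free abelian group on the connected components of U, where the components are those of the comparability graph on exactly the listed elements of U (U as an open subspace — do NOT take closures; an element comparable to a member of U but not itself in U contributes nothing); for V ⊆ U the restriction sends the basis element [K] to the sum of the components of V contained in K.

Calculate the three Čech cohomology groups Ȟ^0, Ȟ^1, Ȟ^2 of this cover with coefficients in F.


nonempty overlaps:
  W12={t7} W13={t3} W23={t1,t9}
components per intersection:
  W1: {t2,t3} {t5,t10} {t7}
  W2: {t1,t6,t9} {t7}
  W3: {t1,t9} {t3} {t4,t8}
  W12: {t7}
  W13: {t3}
  W23: {t1,t9}
C dims 8,3; δ0: rk 3, SNF 1^3
degree 0: 8−3−0 = 5 → Ȟ^0 ≅ Z^5
degree 1: 3−0−3 = 0 → Ȟ^1 ≅ 0
degree 2: 0−0−0 = 0 → Ȟ^2 ≅ 0

Ȟ^0 = Z^5; Ȟ^1 = 0; Ȟ^2 = 0


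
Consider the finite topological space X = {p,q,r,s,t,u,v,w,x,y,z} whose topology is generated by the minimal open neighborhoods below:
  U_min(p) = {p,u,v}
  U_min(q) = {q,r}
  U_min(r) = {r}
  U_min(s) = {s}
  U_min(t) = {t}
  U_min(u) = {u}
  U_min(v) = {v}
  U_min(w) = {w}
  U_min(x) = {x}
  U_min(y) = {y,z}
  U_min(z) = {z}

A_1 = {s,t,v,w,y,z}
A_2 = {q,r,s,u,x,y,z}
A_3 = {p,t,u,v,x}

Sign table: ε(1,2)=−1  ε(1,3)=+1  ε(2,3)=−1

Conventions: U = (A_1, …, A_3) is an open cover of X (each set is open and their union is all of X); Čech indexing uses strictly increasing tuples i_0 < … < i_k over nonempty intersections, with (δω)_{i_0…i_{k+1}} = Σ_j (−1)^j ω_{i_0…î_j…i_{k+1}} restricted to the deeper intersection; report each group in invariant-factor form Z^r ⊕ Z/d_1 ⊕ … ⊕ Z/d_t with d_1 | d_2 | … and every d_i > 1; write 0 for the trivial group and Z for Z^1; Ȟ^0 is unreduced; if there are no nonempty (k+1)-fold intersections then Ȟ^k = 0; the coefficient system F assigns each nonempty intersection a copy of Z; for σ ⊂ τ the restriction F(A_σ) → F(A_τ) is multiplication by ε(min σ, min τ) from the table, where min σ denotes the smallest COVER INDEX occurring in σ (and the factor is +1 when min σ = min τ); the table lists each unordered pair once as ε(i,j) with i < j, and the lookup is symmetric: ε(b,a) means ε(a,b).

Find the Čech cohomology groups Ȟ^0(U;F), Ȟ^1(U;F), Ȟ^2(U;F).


intersection data:
  A12={s,y,z} A13={t,v} A23={u,x}
C dims 3,3; δ0: rk 2, SNF 1^2
Ȟ^0 = (3 − 2) − 0 = 1, so Ȟ^0 ≅ Z
Ȟ^1 = (3 − 0) − 2 = 1, so Ȟ^1 ≅ Z
Ȟ^2 = (0 − 0) − 0 = 0, so Ȟ^2 ≅ 0

Ȟ^0 ≅ Z; Ȟ^1 ≅ Z; Ȟ^2 ≅ 0


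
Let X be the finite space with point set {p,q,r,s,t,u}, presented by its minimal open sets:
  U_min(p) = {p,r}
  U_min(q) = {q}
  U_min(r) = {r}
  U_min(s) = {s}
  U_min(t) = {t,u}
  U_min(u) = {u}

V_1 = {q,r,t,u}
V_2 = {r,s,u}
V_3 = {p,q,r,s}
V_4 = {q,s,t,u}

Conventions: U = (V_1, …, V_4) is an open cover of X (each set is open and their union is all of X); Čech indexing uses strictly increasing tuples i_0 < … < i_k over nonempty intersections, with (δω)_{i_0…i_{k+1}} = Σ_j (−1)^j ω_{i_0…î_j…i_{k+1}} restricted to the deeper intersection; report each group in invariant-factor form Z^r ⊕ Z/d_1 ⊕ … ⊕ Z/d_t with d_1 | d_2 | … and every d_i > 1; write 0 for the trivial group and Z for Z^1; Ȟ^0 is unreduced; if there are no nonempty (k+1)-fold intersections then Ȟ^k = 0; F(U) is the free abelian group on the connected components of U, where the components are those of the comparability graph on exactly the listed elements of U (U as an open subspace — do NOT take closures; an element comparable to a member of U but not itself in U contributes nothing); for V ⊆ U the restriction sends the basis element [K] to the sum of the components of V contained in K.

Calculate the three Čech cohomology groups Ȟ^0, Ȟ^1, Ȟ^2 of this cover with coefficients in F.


Ȟ^0(U;F) ≅ Z^4, Ȟ^1(U;F) ≅ 0 and Ȟ^2(U;F) ≅ 0

cover nerve:
  V12={r,u} V13={q,r} V14={q,t,u} V23={r,s} V24={s,u} V34={q,s}
  V123={r} V124={u} V134={q} V234={s}
components per intersection:
  V1: {q} {r} {t,u}
  V2: {r} {s} {u}
  V3: {p,r} {q} {s}
  V4: {q} {s} {t,u}
  V12: {r} {u}
  V13: {q} {r}
  V14: {q} {t,u}
  V23: {r} {s}
  V24: {s} {u}
  V34: {q} {s}
  V123: {r}
  V124: {u}
  V134: {q}
  V234: {s}
C dims 12,12,4; δ0: rk 8, SNF 1^8; δ1: rk 4, SNF 1^4
Ȟ^0: (12−8)−0=4 ⇒ Z^4
Ȟ^1: (12−4)−8=0 ⇒ 0
Ȟ^2: (4−0)−4=0 ⇒ 0


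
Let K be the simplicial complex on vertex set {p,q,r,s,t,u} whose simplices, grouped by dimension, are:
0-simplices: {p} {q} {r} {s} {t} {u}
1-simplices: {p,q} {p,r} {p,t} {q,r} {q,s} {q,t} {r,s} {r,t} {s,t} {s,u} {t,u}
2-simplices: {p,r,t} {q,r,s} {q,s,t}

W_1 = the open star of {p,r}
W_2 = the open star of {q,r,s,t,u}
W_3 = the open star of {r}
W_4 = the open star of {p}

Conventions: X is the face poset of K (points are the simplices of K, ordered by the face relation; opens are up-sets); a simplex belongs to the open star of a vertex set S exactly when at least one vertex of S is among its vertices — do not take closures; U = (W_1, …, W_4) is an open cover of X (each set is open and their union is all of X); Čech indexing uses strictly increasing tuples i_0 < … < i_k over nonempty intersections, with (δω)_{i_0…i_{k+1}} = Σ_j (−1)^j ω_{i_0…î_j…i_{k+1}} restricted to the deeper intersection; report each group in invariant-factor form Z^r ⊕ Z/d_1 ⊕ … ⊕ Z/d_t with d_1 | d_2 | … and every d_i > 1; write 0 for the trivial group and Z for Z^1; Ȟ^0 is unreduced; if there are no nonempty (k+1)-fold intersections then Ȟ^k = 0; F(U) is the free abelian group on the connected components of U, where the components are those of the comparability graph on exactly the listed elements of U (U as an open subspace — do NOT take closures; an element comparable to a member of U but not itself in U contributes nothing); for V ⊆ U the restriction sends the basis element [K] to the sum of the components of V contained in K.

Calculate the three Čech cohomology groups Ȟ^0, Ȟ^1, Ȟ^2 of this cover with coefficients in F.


nerve of the cover:
  W1={{p},{r},{p,q},{p,r},{p,t},{q,r},{r,s},{r,t},{p,r,t},{q,r,s}} W2={{q},{r},{s},{t},{u},{p,q},{p,r},{p,t},{q,r},{q,s},{q,t},{r,s},{r,t},{s,t},{s,u},{t,u},{p,r,t},{q,r,s},{q,s,t}} W3={{r},{p,r},{q,r},{r,s},{r,t},{p,r,t},{q,r,s}} W4={{p},{p,q},{p,r},{p,t},{p,r,t}}
  W12={{r},{p,q},{p,r},{p,t},{q,r},{r,s},{r,t},{p,r,t},{q,r,s}} W13={{r},{p,r},{q,r},{r,s},{r,t},{p,r,t},{q,r,s}} W14={{p},{p,q},{p,r},{p,t},{p,r,t}} W23={{r},{p,r},{q,r},{r,s},{r,t},{p,r,t},{q,r,s}} W24={{p,q},{p,r},{p,t},{p,r,t}} W34={{p,r},{p,r,t}}
  W123={{r},{p,r},{q,r},{r,s},{r,t},{p,r,t},{q,r,s}} W124={{p,q},{p,r},{p,t},{p,r,t}} W134={{p,r},{p,r,t}} W234={{p,r},{p,r,t}}
  W1234={{p,r},{p,r,t}}
components per intersection:
  W1: {{p},{r},{p,q},{p,r},{p,t},{q,r},{r,s},{r,t},{p,r,t},{q,r,s}}
  W2: {{q},{r},{s},{t},{u},{p,q},{p,r},{p,t},{q,r},{q,s},{q,t},{r,s},{r,t},{s,t},{s,u},{t,u},{p,r,t},{q,r,s},{q,s,t}}
  W3: {{r},{p,r},{q,r},{r,s},{r,t},{p,r,t},{q,r,s}}
  W4: {{p},{p,q},{p,r},{p,t},{p,r,t}}
  W12: {{r},{p,r},{p,t},{q,r},{r,s},{r,t},{p,r,t},{q,r,s}} {{p,q}}
  W13: {{r},{p,r},{q,r},{r,s},{r,t},{p,r,t},{q,r,s}}
  W14: {{p},{p,q},{p,r},{p,t},{p,r,t}}
  W23: {{r},{p,r},{q,r},{r,s},{r,t},{p,r,t},{q,r,s}}
  W24: {{p,q}} {{p,r},{p,t},{p,r,t}}
  W34: {{p,r},{p,r,t}}
  W123: {{r},{p,r},{q,r},{r,s},{r,t},{p,r,t},{q,r,s}}
  W124: {{p,q}} {{p,r},{p,t},{p,r,t}}
  W134: {{p,r},{p,r,t}}
  W234: {{p,r},{p,r,t}}
  W1234: {{p,r},{p,r,t}}
C dims 4,8,5,1; δ0: rk 3, SNF 1^3; δ1: rk 4, SNF 1^4; δ2: rk 1, SNF 1^1
Ȟ^0 = (4 − 3) − 0 = 1, so Ȟ^0 ≅ Z
Ȟ^1 = (8 − 4) − 3 = 1, so Ȟ^1 ≅ Z
Ȟ^2 = (5 − 1) − 4 = 0, so Ȟ^2 ≅ 0

Ȟ^0 ≅ Z, Ȟ^1 ≅ Z and Ȟ^2 ≅ 0


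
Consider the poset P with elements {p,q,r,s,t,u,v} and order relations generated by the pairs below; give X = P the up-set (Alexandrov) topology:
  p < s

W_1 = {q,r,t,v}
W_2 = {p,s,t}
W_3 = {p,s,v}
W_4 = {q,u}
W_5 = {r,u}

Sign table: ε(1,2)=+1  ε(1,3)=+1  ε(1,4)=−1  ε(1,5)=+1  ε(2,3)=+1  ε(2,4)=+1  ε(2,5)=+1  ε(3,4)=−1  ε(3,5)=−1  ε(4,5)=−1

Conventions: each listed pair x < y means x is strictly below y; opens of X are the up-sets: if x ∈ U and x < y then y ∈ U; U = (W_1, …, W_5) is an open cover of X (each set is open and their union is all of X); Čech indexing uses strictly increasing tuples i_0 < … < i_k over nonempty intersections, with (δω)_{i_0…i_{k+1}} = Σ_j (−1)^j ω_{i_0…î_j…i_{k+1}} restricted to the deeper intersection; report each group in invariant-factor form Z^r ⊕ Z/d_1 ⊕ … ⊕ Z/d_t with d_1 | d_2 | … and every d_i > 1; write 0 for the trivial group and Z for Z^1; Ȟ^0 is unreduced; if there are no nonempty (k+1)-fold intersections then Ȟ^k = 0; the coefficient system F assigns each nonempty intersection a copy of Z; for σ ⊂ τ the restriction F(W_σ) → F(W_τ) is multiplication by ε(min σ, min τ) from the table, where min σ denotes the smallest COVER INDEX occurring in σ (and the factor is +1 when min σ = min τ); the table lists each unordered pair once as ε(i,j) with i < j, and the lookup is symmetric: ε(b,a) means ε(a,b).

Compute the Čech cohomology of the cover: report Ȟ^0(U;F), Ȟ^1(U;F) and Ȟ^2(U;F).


intersection data:
  W12={t} W13={v} W14={q} W15={r} W23={p,s} W45={u}
C dims 5,6; δ0: rk 4, SNF 1^4
Ȟ^0 = (5 − 4) − 0 = 1, so Ȟ^0 ≅ Z
Ȟ^1 = (6 − 0) − 4 = 2, so Ȟ^1 ≅ Z^2
Ȟ^2 = (0 − 0) − 0 = 0, so Ȟ^2 ≅ 0

Ȟ^0(U;F) ≅ Z, Ȟ^1(U;F) ≅ Z^2, Ȟ^2(U;F) ≅ 0


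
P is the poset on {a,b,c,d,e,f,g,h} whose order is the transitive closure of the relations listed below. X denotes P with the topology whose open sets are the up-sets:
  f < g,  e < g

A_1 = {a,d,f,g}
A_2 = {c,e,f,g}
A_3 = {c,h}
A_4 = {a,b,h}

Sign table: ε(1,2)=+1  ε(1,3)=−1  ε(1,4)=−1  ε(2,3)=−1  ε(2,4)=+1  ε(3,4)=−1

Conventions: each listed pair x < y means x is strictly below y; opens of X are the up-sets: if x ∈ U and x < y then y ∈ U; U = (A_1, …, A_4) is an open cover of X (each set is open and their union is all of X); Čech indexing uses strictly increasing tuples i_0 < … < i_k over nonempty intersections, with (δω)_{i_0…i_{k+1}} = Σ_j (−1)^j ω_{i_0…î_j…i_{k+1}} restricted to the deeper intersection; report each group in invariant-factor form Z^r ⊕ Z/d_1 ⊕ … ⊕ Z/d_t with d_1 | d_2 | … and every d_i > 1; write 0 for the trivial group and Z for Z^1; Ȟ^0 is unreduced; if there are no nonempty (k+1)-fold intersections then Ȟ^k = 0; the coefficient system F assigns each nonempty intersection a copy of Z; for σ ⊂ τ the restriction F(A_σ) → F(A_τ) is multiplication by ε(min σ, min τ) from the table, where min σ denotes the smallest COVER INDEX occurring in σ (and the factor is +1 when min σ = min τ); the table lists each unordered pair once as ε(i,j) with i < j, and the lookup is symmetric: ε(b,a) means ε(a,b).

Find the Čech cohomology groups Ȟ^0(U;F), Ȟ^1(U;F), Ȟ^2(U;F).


Ȟ^0 ≅ 0, Ȟ^1 ≅ Z/2 and Ȟ^2 ≅ 0

nerve of the cover:
  A12={f,g} A14={a} A23={c} A34={h}
C dims 4,4; δ0: rk 4, SNF 1^3·2
Ȟ^0 = (4 − 4) − 0 = 0, so Ȟ^0 ≅ 0
Ȟ^1 = (4 − 0) − 4 = 0 plus torsion [2], so Ȟ^1 ≅ Z/2
Ȟ^2 = (0 − 0) − 0 = 0, so Ȟ^2 ≅ 0


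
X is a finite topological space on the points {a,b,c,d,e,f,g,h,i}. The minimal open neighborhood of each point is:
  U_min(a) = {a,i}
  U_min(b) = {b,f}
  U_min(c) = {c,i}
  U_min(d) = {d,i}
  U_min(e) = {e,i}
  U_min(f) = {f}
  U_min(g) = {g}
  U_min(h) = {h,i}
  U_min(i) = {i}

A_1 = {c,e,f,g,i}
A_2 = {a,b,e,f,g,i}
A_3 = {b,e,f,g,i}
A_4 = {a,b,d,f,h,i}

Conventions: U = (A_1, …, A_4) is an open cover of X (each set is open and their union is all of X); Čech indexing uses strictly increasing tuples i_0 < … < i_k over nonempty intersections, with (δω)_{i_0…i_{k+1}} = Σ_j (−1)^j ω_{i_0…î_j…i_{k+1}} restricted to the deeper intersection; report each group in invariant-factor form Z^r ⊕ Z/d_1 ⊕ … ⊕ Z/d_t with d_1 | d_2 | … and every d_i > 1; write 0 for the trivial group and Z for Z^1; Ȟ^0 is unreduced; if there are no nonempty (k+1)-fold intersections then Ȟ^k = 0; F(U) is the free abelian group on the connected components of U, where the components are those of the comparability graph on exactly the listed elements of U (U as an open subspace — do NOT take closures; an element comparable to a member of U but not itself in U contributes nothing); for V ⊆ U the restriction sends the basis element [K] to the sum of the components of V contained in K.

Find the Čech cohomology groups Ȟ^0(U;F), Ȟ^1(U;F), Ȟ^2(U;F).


nerve simplices:
  A12={e,f,g,i} A13={e,f,g,i} A14={f,i} A23={b,e,f,g,i} A24={a,b,f,i} A34={b,f,i}
  A123={e,f,g,i} A124={f,i} A134={f,i} A234={b,f,i}
  A1234={f,i}
components per intersection:
  A1: {c,e,i} {f} {g}
  A2: {a,e,i} {b,f} {g}
  A3: {b,f} {e,i} {g}
  A4: {a,d,h,i} {b,f}
  A12: {e,i} {f} {g}
  A13: {e,i} {f} {g}
  A14: {f} {i}
  A23: {b,f} {e,i} {g}
  A24: {a,i} {b,f}
  A34: {b,f} {i}
  A123: {e,i} {f} {g}
  A124: {f} {i}
  A134: {f} {i}
  A234: {b,f} {i}
  A1234: {f} {i}
C dims 11,15,9,2; δ0: rk 8, SNF 1^8; δ1: rk 7, SNF 1^7; δ2: rk 2, SNF 1^2
degree 0: 11−8−0 = 3 → Ȟ^0 ≅ Z^3
degree 1: 15−7−8 = 0 → Ȟ^1 ≅ 0
degree 2: 9−2−7 = 0 → Ȟ^2 ≅ 0

Ȟ^0(U;F) ≅ Z^3; Ȟ^1(U;F) ≅ 0; Ȟ^2(U;F) ≅ 0


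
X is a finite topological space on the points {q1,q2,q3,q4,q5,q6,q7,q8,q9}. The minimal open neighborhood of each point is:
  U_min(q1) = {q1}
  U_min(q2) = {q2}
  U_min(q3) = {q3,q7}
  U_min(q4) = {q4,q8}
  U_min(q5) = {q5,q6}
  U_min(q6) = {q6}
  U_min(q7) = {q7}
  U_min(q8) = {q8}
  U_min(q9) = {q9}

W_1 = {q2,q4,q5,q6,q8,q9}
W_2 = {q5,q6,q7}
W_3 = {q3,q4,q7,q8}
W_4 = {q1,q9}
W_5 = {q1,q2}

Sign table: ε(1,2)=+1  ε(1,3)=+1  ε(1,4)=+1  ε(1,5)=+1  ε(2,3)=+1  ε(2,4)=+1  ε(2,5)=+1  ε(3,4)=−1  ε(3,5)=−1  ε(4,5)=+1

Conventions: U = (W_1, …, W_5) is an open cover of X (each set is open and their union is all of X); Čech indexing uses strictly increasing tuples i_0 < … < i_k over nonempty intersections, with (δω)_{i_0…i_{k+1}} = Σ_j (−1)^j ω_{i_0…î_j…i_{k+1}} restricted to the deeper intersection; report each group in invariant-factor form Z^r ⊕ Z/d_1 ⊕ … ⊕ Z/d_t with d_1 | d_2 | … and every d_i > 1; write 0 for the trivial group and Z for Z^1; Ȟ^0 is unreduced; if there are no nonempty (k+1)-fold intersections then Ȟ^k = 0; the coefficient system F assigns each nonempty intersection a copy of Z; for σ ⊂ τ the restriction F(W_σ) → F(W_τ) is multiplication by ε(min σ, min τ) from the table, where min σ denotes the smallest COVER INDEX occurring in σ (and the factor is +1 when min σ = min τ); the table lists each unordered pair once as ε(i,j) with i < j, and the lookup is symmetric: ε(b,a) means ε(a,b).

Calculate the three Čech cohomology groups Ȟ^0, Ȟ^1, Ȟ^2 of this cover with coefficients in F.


Ȟ^0 ≅ Z; Ȟ^1 ≅ Z^2; Ȟ^2 ≅ 0

nerve simplices:
  W12={q5,q6} W13={q4,q8} W14={q9} W15={q2} W23={q7} W45={q1}
C dims 5,6; δ0: rk 4, SNF 1^4
degree 0: 5−4−0 = 1 → Ȟ^0 ≅ Z
degree 1: 6−0−4 = 2 → Ȟ^1 ≅ Z^2
degree 2: 0−0−0 = 0 → Ȟ^2 ≅ 0


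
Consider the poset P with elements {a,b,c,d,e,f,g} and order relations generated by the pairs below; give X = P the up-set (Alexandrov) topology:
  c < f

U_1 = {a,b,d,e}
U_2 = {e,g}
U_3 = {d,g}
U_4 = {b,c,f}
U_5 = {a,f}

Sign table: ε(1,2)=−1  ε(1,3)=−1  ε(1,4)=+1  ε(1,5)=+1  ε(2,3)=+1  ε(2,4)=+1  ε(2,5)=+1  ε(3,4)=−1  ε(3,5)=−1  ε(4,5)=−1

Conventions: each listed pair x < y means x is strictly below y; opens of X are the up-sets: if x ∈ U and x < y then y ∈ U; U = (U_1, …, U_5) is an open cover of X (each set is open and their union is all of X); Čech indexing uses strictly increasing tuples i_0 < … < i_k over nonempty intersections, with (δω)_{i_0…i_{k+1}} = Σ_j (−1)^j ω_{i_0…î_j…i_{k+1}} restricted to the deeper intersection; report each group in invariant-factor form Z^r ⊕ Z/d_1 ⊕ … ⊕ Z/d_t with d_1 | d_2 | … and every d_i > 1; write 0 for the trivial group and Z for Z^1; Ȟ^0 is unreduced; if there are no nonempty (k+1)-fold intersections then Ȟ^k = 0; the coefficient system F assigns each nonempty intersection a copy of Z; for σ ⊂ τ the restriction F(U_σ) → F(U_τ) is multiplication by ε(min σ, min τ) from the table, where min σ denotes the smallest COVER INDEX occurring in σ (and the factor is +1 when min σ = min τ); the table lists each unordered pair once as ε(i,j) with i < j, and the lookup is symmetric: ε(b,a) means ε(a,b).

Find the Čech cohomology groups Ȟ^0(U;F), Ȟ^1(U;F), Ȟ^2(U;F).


intersection data:
  U12={e} U13={d} U14={b} U15={a} U23={g} U45={f}
C dims 5,6; δ0: rk 5, SNF 1^4·2
Ȟ^0 = (5 − 5) − 0 = 0, so Ȟ^0 ≅ 0
Ȟ^1 = (6 − 0) − 5 = 1 plus torsion [2], so Ȟ^1 ≅ Z ⊕ Z/2
Ȟ^2 = (0 − 0) − 0 = 0, so Ȟ^2 ≅ 0

Ȟ^0(U;F) ≅ 0, Ȟ^1(U;F) ≅ Z ⊕ Z/2, Ȟ^2(U;F) ≅ 0


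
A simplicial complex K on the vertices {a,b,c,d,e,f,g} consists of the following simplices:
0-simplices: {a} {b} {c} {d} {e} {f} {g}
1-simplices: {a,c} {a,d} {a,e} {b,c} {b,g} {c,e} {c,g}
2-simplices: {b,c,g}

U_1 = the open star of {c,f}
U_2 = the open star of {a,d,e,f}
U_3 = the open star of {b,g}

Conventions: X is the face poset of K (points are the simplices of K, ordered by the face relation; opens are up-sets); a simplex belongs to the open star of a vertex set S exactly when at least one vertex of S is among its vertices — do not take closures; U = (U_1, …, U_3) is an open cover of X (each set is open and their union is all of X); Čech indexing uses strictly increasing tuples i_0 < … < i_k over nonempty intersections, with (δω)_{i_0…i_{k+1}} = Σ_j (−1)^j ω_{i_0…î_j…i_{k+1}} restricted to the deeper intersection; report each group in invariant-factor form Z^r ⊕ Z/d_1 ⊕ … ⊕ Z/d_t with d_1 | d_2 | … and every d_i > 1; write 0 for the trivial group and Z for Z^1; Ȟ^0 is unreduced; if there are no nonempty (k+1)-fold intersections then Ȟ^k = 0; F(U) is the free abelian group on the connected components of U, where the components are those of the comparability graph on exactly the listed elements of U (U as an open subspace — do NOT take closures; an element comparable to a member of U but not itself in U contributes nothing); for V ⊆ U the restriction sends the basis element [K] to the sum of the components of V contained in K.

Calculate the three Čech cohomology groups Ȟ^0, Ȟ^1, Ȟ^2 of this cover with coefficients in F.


nonempty intersections:
  U1={{c},{f},{a,c},{b,c},{c,e},{c,g},{b,c,g}} U2={{a},{d},{e},{f},{a,c},{a,d},{a,e},{c,e}} U3={{b},{g},{b,c},{b,g},{c,g},{b,c,g}}
  U12={{f},{a,c},{c,e}} U13={{b,c},{c,g},{b,c,g}}
components per intersection:
  U1: {{c},{a,c},{b,c},{c,e},{c,g},{b,c,g}} {{f}}
  U2: {{a},{d},{e},{a,c},{a,d},{a,e},{c,e}} {{f}}
  U3: {{b},{g},{b,c},{b,g},{c,g},{b,c,g}}
  U12: {{f}} {{a,c}} {{c,e}}
  U13: {{b,c},{c,g},{b,c,g}}
C dims 5,4; δ0: rk 3, SNF 1^3
Ȟ^0: (5−3)−0=2 ⇒ Z^2
Ȟ^1: (4−0)−3=1 ⇒ Z
Ȟ^2: (0−0)−0=0 ⇒ 0

Ȟ^0(U;F) ≅ Z^2; Ȟ^1(U;F) ≅ Z; Ȟ^2(U;F) ≅ 0


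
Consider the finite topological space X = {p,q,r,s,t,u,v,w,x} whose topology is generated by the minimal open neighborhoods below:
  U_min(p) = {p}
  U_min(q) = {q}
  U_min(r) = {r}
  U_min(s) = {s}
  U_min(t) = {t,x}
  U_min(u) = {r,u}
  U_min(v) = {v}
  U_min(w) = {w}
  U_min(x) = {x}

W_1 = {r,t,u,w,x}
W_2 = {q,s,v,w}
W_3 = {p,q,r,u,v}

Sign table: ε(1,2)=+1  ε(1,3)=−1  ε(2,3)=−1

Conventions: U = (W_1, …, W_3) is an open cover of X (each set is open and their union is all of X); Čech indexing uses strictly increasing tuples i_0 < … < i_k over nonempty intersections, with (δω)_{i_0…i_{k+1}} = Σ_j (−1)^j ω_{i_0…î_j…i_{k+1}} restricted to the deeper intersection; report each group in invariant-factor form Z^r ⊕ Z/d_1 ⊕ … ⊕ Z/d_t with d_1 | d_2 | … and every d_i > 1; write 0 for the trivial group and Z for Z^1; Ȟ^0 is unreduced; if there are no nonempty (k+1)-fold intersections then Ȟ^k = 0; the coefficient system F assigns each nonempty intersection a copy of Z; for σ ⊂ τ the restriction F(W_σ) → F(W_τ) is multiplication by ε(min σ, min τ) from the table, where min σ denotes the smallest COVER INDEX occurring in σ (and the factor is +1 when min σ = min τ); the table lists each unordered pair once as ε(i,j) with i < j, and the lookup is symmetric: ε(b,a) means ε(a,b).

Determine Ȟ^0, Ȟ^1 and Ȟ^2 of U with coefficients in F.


Ȟ^0 ≅ Z, Ȟ^1 ≅ Z, Ȟ^2 ≅ 0

intersection data:
  W12={w} W13={r,u} W23={q,v}
C dims 3,3; δ0: rk 2, SNF 1^2
Ȟ^0 = (3 − 2) − 0 = 1, so Ȟ^0 ≅ Z
Ȟ^1 = (3 − 0) − 2 = 1, so Ȟ^1 ≅ Z
Ȟ^2 = (0 − 0) − 0 = 0, so Ȟ^2 ≅ 0


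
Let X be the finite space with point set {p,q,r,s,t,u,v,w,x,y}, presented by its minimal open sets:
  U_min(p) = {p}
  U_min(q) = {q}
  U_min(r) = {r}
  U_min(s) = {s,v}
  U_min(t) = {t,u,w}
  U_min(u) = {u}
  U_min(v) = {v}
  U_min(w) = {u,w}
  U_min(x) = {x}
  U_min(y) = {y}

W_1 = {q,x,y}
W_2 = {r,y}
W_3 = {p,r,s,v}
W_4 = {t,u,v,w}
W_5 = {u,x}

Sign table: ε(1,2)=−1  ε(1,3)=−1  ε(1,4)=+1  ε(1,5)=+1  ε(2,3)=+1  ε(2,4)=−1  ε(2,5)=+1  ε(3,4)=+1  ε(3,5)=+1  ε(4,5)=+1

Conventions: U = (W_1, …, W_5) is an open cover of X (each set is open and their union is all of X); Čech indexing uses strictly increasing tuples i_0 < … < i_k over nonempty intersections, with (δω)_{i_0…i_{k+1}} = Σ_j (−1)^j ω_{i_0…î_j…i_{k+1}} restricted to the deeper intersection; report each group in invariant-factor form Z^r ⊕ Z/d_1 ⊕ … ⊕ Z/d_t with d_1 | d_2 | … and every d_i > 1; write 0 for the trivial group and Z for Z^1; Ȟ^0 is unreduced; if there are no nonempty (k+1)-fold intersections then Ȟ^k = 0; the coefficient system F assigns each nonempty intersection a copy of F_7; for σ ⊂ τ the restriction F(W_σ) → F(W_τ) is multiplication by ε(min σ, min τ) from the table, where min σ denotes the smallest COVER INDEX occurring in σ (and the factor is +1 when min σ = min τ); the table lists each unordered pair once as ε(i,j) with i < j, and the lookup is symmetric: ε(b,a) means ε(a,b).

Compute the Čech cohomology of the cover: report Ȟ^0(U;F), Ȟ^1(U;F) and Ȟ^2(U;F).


intersection data:
  W12={y} W15={x} W23={r} W34={v} W45={u}
C dims 5,5; δ0: rk_F7 5
Ȟ^0 = (5 − 5) − 0 = 0, so Ȟ^0 ≅ 0
Ȟ^1 = (5 − 0) − 5 = 0, so Ȟ^1 ≅ 0
Ȟ^2 = (0 − 0) − 0 = 0, so Ȟ^2 ≅ 0

Ȟ^0 = 0, Ȟ^1 = 0 and Ȟ^2 = 0


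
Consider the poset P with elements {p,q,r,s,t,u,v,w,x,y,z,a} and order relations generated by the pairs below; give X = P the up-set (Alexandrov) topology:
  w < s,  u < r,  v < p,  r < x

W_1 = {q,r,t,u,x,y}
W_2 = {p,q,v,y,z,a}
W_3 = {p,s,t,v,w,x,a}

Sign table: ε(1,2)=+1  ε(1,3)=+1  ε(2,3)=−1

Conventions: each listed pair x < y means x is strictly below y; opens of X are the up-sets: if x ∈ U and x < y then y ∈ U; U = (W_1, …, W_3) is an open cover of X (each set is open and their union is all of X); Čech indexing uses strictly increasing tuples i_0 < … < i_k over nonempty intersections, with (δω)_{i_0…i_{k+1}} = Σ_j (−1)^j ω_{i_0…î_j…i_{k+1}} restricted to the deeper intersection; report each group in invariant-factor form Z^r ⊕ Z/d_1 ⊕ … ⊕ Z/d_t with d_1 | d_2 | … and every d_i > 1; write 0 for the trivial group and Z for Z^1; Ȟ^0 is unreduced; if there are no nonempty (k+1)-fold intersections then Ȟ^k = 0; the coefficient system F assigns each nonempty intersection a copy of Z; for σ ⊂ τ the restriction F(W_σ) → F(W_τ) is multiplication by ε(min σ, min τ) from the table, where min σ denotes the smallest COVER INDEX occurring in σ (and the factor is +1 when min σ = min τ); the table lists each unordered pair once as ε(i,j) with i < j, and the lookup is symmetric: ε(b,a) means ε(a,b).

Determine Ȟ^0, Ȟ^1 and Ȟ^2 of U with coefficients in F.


nonempty overlaps:
  W12={q,y} W13={t,x} W23={p,v,a}
C dims 3,3; δ0: rk 3, SNF 1^2·2
degree 0: 3−3−0 = 0 → Ȟ^0 ≅ 0
degree 1: 3−0−3 = 0 plus torsion [2] → Ȟ^1 ≅ Z/2
degree 2: 0−0−0 = 0 → Ȟ^2 ≅ 0

Ȟ^0 = 0, Ȟ^1 = Z/2 and Ȟ^2 = 0


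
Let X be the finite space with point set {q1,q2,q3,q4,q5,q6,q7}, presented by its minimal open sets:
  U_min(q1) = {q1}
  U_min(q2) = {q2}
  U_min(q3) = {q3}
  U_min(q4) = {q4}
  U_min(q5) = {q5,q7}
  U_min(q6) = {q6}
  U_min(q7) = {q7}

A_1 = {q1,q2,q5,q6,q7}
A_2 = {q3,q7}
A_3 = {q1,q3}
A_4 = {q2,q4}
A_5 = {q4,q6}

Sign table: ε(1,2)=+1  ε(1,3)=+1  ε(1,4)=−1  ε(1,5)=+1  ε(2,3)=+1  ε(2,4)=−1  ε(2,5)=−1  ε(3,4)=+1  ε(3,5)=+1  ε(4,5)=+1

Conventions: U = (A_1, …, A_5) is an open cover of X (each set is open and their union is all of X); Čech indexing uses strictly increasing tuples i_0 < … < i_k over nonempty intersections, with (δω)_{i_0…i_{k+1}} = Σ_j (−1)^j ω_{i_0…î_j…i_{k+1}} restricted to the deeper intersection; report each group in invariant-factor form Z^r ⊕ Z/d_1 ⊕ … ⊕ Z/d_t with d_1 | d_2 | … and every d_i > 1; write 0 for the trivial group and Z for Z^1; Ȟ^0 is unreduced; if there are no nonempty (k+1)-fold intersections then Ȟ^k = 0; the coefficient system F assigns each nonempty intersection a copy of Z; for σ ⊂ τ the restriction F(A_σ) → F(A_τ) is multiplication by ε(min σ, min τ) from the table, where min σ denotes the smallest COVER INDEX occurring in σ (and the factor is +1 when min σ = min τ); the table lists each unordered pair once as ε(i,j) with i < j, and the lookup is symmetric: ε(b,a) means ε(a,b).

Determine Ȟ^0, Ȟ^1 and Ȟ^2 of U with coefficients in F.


intersection data:
  A12={q7} A13={q1} A14={q2} A15={q6} A23={q3} A45={q4}
C dims 5,6; δ0: rk 5, SNF 1^4·2
Ȟ^0 = (5 − 5) − 0 = 0, so Ȟ^0 ≅ 0
Ȟ^1 = (6 − 0) − 5 = 1 plus torsion [2], so Ȟ^1 ≅ Z ⊕ Z/2
Ȟ^2 = (0 − 0) − 0 = 0, so Ȟ^2 ≅ 0

Ȟ^0 = 0, Ȟ^1 = Z ⊕ Z/2, Ȟ^2 = 0


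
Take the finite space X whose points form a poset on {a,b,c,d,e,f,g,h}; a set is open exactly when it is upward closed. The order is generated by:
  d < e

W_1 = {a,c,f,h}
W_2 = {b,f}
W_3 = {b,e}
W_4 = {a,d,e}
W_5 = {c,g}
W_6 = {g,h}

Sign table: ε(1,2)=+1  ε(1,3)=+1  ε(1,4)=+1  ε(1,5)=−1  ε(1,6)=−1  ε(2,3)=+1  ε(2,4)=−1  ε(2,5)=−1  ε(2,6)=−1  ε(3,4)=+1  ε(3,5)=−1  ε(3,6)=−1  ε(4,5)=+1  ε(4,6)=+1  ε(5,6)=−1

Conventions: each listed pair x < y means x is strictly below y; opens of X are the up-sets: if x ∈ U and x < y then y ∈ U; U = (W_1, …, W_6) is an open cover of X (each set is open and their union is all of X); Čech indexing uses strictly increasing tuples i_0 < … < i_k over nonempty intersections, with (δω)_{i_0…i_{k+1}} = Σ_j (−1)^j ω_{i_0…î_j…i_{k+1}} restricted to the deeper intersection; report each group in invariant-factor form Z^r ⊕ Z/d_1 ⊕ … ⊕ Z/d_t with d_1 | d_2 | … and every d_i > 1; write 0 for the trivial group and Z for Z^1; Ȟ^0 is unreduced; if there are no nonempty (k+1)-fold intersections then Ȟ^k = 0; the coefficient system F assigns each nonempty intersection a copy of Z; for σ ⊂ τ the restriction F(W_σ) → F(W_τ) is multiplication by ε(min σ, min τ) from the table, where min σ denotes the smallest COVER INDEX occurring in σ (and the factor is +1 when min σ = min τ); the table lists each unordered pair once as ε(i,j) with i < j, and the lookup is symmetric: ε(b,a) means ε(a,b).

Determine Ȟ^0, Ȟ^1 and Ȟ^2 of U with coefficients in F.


Ȟ^0(U;F) ≅ 0, Ȟ^1(U;F) ≅ Z ⊕ Z/2, Ȟ^2(U;F) ≅ 0

cover nerve:
  W12={f} W14={a} W15={c} W16={h} W23={b} W34={e} W56={g}
C dims 6,7; δ0: rk 6, SNF 1^5·2
Ȟ^0: (6−6)−0=0 ⇒ 0
Ȟ^1: (7−0)−6=1 plus torsion [2] ⇒ Z ⊕ Z/2
Ȟ^2: (0−0)−0=0 ⇒ 0


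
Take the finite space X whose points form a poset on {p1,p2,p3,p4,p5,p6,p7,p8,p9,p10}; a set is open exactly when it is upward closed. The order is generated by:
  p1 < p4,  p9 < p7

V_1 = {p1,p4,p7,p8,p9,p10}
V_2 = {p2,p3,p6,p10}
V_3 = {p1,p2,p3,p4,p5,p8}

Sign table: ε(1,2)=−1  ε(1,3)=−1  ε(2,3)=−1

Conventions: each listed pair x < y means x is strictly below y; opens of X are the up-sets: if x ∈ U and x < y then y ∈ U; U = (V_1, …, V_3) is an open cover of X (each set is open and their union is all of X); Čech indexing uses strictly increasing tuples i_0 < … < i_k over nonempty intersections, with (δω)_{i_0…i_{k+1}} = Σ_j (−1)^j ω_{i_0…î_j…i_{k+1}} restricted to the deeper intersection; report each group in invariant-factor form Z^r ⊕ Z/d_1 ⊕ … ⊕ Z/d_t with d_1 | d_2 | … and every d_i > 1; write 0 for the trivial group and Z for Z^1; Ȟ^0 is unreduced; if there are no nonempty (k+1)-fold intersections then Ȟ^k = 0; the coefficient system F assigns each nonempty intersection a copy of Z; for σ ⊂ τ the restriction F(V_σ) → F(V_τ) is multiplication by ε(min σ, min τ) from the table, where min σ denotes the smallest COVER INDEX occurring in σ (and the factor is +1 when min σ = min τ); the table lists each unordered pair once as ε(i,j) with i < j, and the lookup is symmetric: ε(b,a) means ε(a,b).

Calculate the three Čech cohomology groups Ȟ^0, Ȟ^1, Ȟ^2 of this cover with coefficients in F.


Ȟ^0(U;F) ≅ 0,  Ȟ^1(U;F) ≅ Z/2,  Ȟ^2(U;F) ≅ 0

nonempty overlaps:
  V12={p10} V13={p1,p4,p8} V23={p2,p3}
C dims 3,3; δ0: rk 3, SNF 1^2·2
degree 0: 3−3−0 = 0 → Ȟ^0 ≅ 0
degree 1: 3−0−3 = 0 plus torsion [2] → Ȟ^1 ≅ Z/2
degree 2: 0−0−0 = 0 → Ȟ^2 ≅ 0


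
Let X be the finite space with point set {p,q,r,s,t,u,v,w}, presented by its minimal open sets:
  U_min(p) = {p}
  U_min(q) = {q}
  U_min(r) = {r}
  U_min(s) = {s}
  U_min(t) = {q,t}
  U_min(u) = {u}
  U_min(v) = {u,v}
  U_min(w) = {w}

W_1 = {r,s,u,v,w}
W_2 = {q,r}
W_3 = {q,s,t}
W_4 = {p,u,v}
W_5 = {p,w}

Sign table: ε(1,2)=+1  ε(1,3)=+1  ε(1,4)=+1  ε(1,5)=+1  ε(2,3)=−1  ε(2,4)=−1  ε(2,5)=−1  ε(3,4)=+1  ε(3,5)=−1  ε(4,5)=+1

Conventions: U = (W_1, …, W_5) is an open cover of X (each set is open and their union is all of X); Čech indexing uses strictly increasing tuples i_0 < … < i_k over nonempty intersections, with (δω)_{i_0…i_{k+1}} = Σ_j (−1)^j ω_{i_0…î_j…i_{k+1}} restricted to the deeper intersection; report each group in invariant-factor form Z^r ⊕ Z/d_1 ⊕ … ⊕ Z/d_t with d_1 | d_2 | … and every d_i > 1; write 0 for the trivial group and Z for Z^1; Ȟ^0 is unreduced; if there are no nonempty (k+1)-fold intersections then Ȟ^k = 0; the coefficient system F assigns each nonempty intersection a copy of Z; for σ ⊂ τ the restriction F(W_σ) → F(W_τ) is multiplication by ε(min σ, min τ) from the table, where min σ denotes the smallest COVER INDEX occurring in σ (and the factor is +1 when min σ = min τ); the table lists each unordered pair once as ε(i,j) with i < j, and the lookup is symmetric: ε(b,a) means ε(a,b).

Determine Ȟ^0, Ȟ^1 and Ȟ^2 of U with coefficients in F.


intersection data:
  W12={r} W13={s} W14={u,v} W15={w} W23={q} W45={p}
C dims 5,6; δ0: rk 5, SNF 1^4·2
Ȟ^0 = (5 − 5) − 0 = 0, so Ȟ^0 ≅ 0
Ȟ^1 = (6 − 0) − 5 = 1 plus torsion [2], so Ȟ^1 ≅ Z ⊕ Z/2
Ȟ^2 = (0 − 0) − 0 = 0, so Ȟ^2 ≅ 0

Ȟ^0 ≅ 0; Ȟ^1 ≅ Z ⊕ Z/2; Ȟ^2 ≅ 0


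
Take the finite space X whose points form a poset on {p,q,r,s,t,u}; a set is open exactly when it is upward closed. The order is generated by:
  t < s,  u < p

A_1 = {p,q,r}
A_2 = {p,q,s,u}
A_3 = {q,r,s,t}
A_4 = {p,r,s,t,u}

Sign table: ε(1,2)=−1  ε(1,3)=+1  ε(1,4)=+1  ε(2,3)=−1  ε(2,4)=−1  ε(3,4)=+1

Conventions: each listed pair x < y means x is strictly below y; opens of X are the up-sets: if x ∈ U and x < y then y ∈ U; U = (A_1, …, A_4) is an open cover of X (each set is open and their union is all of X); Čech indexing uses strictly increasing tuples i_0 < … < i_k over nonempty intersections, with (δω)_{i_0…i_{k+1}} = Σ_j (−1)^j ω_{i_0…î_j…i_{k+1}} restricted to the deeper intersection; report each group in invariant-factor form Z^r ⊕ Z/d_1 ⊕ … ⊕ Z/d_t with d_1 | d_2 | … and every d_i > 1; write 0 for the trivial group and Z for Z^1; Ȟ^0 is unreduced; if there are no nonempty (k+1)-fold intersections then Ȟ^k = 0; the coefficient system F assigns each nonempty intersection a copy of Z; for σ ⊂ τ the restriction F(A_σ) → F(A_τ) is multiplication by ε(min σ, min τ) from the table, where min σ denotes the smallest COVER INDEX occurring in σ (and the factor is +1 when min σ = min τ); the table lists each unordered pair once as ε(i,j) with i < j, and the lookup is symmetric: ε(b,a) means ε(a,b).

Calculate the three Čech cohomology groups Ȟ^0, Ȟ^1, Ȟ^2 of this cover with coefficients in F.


cover nerve:
  A12={p,q} A13={q,r} A14={p,r} A23={q,s} A24={p,s,u} A34={r,s,t}
  A123={q} A124={p} A134={r} A234={s}
C dims 4,6,4; δ0: rk 3, SNF 1^3; δ1: rk 3, SNF 1^3
Ȟ^0: (4−3)−0=1 ⇒ Z
Ȟ^1: (6−3)−3=0 ⇒ 0
Ȟ^2: (4−0)−3=1 ⇒ Z

Ȟ^0(U;F) ≅ Z, Ȟ^1(U;F) ≅ 0, Ȟ^2(U;F) ≅ Z


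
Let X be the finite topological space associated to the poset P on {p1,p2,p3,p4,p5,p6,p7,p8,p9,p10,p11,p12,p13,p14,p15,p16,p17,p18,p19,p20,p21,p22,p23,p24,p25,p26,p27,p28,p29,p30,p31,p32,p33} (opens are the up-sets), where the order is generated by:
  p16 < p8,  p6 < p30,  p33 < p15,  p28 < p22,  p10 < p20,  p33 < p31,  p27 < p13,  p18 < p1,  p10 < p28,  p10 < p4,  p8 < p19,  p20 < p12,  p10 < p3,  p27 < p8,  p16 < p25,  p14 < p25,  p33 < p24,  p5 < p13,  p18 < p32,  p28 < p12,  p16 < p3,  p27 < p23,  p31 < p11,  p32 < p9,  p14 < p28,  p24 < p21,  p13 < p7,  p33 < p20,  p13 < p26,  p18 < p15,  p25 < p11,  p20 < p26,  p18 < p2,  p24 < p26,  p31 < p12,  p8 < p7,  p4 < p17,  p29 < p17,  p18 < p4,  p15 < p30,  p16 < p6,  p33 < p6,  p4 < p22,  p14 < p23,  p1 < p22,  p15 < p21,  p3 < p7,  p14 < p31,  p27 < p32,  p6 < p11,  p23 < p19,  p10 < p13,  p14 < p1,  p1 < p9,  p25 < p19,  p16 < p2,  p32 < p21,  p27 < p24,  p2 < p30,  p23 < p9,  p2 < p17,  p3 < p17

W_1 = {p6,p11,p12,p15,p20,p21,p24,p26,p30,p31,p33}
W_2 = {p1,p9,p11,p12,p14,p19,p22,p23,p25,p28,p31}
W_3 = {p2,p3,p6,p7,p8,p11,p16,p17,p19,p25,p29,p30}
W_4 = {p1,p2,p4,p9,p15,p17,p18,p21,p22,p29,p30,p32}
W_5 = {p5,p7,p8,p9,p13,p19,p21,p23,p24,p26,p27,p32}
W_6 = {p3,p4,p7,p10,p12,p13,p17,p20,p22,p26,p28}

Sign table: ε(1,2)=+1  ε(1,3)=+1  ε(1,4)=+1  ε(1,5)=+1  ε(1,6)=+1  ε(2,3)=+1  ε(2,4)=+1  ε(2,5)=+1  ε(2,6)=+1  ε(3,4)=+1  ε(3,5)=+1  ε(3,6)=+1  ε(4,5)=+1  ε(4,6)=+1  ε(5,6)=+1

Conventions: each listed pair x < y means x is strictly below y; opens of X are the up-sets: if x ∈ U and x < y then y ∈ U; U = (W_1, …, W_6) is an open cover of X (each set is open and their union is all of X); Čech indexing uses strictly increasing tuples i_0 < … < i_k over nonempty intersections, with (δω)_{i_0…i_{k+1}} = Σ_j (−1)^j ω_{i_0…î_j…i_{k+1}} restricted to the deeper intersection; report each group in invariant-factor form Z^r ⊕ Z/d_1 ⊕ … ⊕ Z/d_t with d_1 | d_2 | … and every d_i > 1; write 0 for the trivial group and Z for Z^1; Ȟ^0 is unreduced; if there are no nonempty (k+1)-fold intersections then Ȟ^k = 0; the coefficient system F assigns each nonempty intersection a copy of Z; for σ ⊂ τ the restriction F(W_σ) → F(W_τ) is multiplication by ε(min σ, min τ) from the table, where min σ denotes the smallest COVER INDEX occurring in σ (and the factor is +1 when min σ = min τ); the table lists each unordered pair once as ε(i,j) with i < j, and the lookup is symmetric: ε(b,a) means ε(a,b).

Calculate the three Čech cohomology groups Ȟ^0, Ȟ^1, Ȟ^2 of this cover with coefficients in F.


nonempty intersections:
  W12={p11,p12,p31} W13={p6,p11,p30} W14={p15,p21,p30} W15={p21,p24,p26} W16={p12,p20,p26} W23={p11,p19,p25} W24={p1,p9,p22} W25={p9,p19,p23} W26={p12,p22,p28} W34={p2,p17,p29,p30} W35={p7,p8,p19} W36={p3,p7,p17} W45={p9,p21,p32} W46={p4,p17,p22} W56={p7,p13,p26}
  W123={p11} W126={p12} W134={p30} W145={p21} W156={p26} W235={p19} W245={p9} W246={p22} W346={p17} W356={p7}
C dims 6,15,10; δ0: rk 5, SNF 1^5; δ1: rk 10, SNF 1^9·2
Ȟ^0: (6−5)−0=1 ⇒ Z
Ȟ^1: (15−10)−5=0 ⇒ 0
Ȟ^2: (10−0)−10=0 plus torsion [2] ⇒ Z/2

Ȟ^0(U;F) ≅ Z,  Ȟ^1(U;F) ≅ 0,  Ȟ^2(U;F) ≅ Z/2


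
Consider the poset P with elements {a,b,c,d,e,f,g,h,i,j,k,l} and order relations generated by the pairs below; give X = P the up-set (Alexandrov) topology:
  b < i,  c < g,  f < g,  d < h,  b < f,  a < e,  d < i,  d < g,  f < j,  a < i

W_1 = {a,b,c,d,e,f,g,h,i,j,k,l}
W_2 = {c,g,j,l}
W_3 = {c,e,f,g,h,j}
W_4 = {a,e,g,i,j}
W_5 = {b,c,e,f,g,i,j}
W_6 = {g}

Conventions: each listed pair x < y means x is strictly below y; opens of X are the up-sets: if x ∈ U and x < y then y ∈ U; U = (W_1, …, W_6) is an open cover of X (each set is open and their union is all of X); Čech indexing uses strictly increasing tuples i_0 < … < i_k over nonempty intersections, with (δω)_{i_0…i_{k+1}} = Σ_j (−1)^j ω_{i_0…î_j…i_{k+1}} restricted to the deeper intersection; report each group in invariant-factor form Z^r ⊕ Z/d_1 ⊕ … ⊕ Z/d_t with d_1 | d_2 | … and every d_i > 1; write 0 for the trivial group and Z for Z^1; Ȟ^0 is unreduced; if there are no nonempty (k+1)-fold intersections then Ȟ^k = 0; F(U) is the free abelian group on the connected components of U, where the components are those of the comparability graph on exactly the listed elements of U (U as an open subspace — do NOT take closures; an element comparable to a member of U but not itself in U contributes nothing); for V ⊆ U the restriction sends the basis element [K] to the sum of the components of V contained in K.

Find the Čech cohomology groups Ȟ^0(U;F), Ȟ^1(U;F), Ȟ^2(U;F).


nerve simplices:
  W12={c,g,j,l} W13={c,e,f,g,h,j} W14={a,e,g,i,j} W15={b,c,e,f,g,i,j} W16={g} W23={c,g,j} W24={g,j} W25={c,g,j} W26={g} W34={e,g,j} W35={c,e,f,g,j} W36={g} W45={e,g,i,j} W46={g} W56={g}
  W123={c,g,j} W124={g,j} W125={c,g,j} W126={g} W134={e,g,j} W135={c,e,f,g,j} W136={g} W145={e,g,i,j} W146={g} W156={g} W234={g,j} W235={c,g,j} W236={g} W245={g,j} W246={g} W256={g} W345={e,g,j} W346={g} W356={g} W456={g}
  W1234={g,j} W1235={c,g,j} W1236={g} W1245={g,j} W1246={g} W1256={g} W1345={e,g,j} W1346={g} W1356={g} W1456={g} W2345={g,j} W2346={g} W2356={g} W2456={g} W3456={g}
  W12345={g,j} W12346={g} W12356={g} W12456={g} W13456={g} W23456={g}
  W123456={g}
components per intersection:
  W1: {a,b,c,d,e,f,g,h,i,j} {k} {l}
  W2: {c,g} {j} {l}
  W3: {c,f,g,j} {e} {h}
  W4: {a,e,i} {g} {j}
  W5: {b,c,f,g,i,j} {e}
  W6: {g}
  W12: {c,g} {j} {l}
  W13: {c,f,g,j} {e} {h}
  W14: {a,e,i} {g} {j}
  W15: {b,c,f,g,i,j} {e}
  W16: {g}
  W23: {c,g} {j}
  W24: {g} {j}
  W25: {c,g} {j}
  W26: {g}
  W34: {e} {g} {j}
  W35: {c,f,g,j} {e}
  W36: {g}
  W45: {e} {g} {i} {j}
  W46: {g}
  W56: {g}
  W123: {c,g} {j}
  W124: {g} {j}
  W125: {c,g} {j}
  W126: {g}
  W134: {e} {g} {j}
  W135: {c,f,g,j} {e}
  W136: {g}
  W145: {e} {g} {i} {j}
  W146: {g}
  W156: {g}
  W234: {g} {j}
  W235: {c,g} {j}
  W236: {g}
  W245: {g} {j}
  W246: {g}
  W256: {g}
  W345: {e} {g} {j}
  W346: {g}
  W356: {g}
  W456: {g}
  W1234: {g} {j}
  W1235: {c,g} {j}
  W1236: {g}
  W1245: {g} {j}
  W1246: {g}
  W1256: {g}
  W1345: {e} {g} {j}
  W1346: {g}
  W1356: {g}
  W1456: {g}
  W2345: {g} {j}
  W2346: {g}
  W2356: {g}
  W2456: {g}
  W3456: {g}
  W12345: {g} {j}
  W12346: {g}
  W12356: {g}
  W12456: {g}
  W13456: {g}
  W23456: {g}
  W123456: {g}
C dims 15,31,34,21; δ0: rk 12, SNF 1^12; δ1: rk 19, SNF 1^19; δ2: rk 15, SNF 1^15
degree 0: 15−12−0 = 3 → Ȟ^0 ≅ Z^3
degree 1: 31−19−12 = 0 → Ȟ^1 ≅ 0
degree 2: 34−15−19 = 0 → Ȟ^2 ≅ 0

Ȟ^0 = Z^3, Ȟ^1 = 0 and Ȟ^2 = 0
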